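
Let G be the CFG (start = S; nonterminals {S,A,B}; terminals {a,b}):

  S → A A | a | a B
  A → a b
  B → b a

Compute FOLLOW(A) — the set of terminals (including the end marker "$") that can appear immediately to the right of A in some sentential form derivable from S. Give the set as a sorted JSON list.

Compute FIRST by fixpoint:
iter 1:
  A via A→a b: +{a}
  B via B→b a: +{b}
  S via S→A A: +{a}
  FIRST(S)={a}  FIRST(A)={a}  FIRST(B)={b}
iter 2: done
  FIRST(S)={a}  FIRST(A)={a}  FIRST(B)={b}

FOLLOW sets:
FOLLOW(S) := {$}
iter 1:
  S→A A: FOLLOW(A) ⊇ FIRST(A) = {a}; new: +{a}
  S→A A: FOLLOW(A) ⊇ FOLLOW(S) ⊇ {$}; new: +{$}
  S→a B: FOLLOW(B) ⊇ FOLLOW(S) ⊇ {$}; new: +{$}
  S: {$}  A: {$,a}  B: {$}
iter 2: (stable)
  S: {$}  A: {$,a}  B: {$}

FOLLOW(A) = ["$", "a"]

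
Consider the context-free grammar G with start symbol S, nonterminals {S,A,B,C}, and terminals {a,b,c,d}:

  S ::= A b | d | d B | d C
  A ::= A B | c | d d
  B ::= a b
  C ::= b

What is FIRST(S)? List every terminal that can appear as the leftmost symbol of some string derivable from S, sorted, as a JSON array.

FIRST iteration:
pass 1:
  A via A→c: +{c}
  A via A→d d: +{d}
  B via B→a b: +{a}
  C via C→b: +{b}
  S via S→A b: +{c,d}
  FIRST(S)={c,d}  FIRST(A)={c,d}  FIRST(B)={a}  FIRST(C)={b}
pass 2: done
  FIRST(S)={c,d}  FIRST(A)={c,d}  FIRST(B)={a}  FIRST(C)={b}

FIRST(S) = ["c", "d"]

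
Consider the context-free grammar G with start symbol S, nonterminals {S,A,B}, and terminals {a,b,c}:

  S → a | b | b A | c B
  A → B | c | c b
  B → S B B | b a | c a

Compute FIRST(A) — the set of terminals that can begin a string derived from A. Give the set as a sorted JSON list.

Compute FIRST by fixpoint:
iter 1:
  A via A→c: +{c}
  B via B→b a: +{b}
  B via B→c a: +{c}
  S via S→a: +{a}
  S via S→b: +{b}
  S via S→c B: +{c}
  FIRST[S]={a,b,c}  FIRST[A]={c}  FIRST[B]={b,c}
iter 2:
  A via A→B: +{b}
  B via B→S B B: +{a}
  FIRST[S]={a,b,c}  FIRST[A]={b,c}  FIRST[B]={a,b,c}
iter 3:
  A via A→B: +{a}
  FIRST[S]={a,b,c}  FIRST[A]={a,b,c}  FIRST[B]={a,b,c}
iter 4: — fixpoint
  FIRST[S]={a,b,c}  FIRST[A]={a,b,c}  FIRST[B]={a,b,c}

FIRST(A) = ["a", "b", "c"]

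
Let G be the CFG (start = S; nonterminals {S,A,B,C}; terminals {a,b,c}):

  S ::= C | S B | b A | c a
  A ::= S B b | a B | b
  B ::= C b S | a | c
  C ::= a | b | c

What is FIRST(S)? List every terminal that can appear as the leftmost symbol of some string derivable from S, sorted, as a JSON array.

Compute FIRST by fixpoint:
pass 1:
  A via A→a B: +{a}
  A via A→b: +{b}
  B via B→a: +{a}
  B via B→c: +{c}
  C via C→a: +{a}
  C via C→b: +{b}
  C via C→c: +{c}
  S via S→C: +{a,b,c}
  FIRST(S)={a,b,c}  FIRST(A)={a,b}  FIRST(B)={a,c}  FIRST(C)={a,b,c}
pass 2:
  A via A→S B b: +{c}
  B via B→C b S: +{b}
  FIRST(S)={a,b,c}  FIRST(A)={a,b,c}  FIRST(B)={a,b,c}  FIRST(C)={a,b,c}
pass 3: — fixpoint
  FIRST(S)={a,b,c}  FIRST(A)={a,b,c}  FIRST(B)={a,b,c}  FIRST(C)={a,b,c}

FIRST(S) = ["a", "b", "c"]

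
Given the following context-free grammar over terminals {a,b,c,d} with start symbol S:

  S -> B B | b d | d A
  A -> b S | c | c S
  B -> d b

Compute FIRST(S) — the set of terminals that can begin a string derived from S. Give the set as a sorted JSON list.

FIRST sets, iterate to fixpoint:
round 1:
  A via A→b S: +{b}
  A via A→c: +{c}
  B via B→d b: +{d}
  S via S→B B: +{d}
  S via S→b d: +{b}
  FIRST(S)={b,d}  FIRST(A)={b,c}  FIRST(B)={d}
round 2: — fixpoint
  FIRST(S)={b,d}  FIRST(A)={b,c}  FIRST(B)={d}

FIRST(S) = ["b", "d"]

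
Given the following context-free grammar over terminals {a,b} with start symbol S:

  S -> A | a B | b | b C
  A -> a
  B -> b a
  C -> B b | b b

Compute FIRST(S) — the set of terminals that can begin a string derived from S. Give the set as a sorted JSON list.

Compute FIRST by fixpoint:
round 1:
  A via A→a: +{a}
  B via B→b a: +{b}
  C via C→B b: +{b}
  S via S→A: +{a}
  S via S→b: +{b}
  FIRST(S)={a,b}  FIRST(A)={a}  FIRST(B)={b}  FIRST(C)={b}
round 2: (no change)
  FIRST(S)={a,b}  FIRST(A)={a}  FIRST(B)={b}  FIRST(C)={b}

FIRST(S) = ["a", "b"]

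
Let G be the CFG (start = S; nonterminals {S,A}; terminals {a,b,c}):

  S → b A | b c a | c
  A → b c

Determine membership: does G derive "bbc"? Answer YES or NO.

Convert to CNF:
  S -> T0 A | T0 X3 | c
  A -> T0 T1
  T0 -> b
  T1 -> c
  T2 -> a
  X3 -> T1 T2

CYK fill:
  cell(0,0) b: {T0}  orig:{}
  cell(1,1) b: {T0}  orig:{}
  cell(2,2) c: {S,T1}  orig:{S}
  cell(0,1) bb: ∅
  cell(1,2) bc: {A}
  cell(0,2) bbc: {S}

S ∈ T[0,2] ⇒ YES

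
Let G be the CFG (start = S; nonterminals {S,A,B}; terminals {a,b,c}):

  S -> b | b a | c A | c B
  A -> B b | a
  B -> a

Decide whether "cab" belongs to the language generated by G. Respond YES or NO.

CNF form of G:
  S -> T0 T1 | T2 A | T2 B | b
  A -> B T0 | a
  B -> a
  T0 -> b
  T1 -> a
  T2 -> c

CYK fill:
  cell(0,0) c: {T2}  orig:{}
  cell(1,1) a: {A,B,T1}  orig:{A,B}
  cell(2,2) b: {S,T0}  orig:{S}
  cell(0,1) ca: {S}
  cell(1,2) ab: {A}
  cell(0,2) cab: {S}

S ∈ T[0,2] ⇒ YES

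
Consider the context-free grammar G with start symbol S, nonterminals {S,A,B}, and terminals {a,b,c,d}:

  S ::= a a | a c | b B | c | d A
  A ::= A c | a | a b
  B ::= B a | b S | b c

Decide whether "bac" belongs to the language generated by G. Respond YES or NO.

CNF form of G:
  S -> T1 T0 | T1 T1 | T2 B | T3 A | c
  A -> A T0 | T1 T2 | a
  B -> B T1 | T2 S | T2 T0
  T0 -> c
  T1 -> a
  T2 -> b
  T3 -> d

CYK table (by increasing span):
  T[0,0] 'b' = {T2}  orig:{}
  T[1,1] 'a' = {A,T1}  orig:{A}
  T[2,2] 'c' = {S,T0}  orig:{S}
  T[0,1] 'ba' = ∅
  T[1,2] 'ac' = {A,S}
  T[0,2] 'bac' = {B}

S ∉ T[0,2] ⇒ NO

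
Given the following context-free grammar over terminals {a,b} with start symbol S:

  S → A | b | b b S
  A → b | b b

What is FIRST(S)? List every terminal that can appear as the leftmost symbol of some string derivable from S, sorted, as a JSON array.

Compute FIRST by fixpoint:
[1]
  A via A→b: +{b}
  S via S→A: +{b}
  FIRST(S)={b}  FIRST(A)={b}
[2] — fixpoint
  FIRST(S)={b}  FIRST(A)={b}

FIRST(S) = ["b"]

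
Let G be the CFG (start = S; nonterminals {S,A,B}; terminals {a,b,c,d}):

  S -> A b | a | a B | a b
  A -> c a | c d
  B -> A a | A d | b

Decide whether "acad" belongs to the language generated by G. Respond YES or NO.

CNF form of G:
  S -> A T3 | T1 B | T1 T3 | a
  A -> T0 T1 | T0 T2
  B -> A T1 | A T2 | b
  T0 -> c
  T1 -> a
  T2 -> d
  T3 -> b

CYK fill:
  T[0,0] 'a' = {S,T1}  orig:{S}
  T[1,1] 'c' = {T0}  orig:{}
  T[2,2] 'a' = {S,T1}  orig:{S}
  T[3,3] 'd' = {T2}  orig:{}
  T[0,1] 'ac' = ∅
  T[1,2] 'ca' = {A}
  T[2,3] 'ad' = ∅
  T[0,2] 'aca' = ∅
  T[1,3] 'cad' = {B}
  T[0,3] 'acad' = {S}

S ∈ T[0,3] ⇒ YES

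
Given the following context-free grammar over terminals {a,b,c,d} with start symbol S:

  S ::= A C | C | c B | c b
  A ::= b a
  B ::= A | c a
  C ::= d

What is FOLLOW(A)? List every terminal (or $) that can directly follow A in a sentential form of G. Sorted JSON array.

Compute FIRST by fixpoint:
iter 1:
  A via A→b a: +{b}
  B via B→A: +{b}
  B via B→c a: +{c}
  C via C→d: +{d}
  S via S→A C: +{b}
  S via S→C: +{d}
  S via S→c B: +{c}
  FIRST[S]={b,c,d}  FIRST[A]={b}  FIRST[B]={b,c}  FIRST[C]={d}
iter 2: (no change)
  FIRST[S]={b,c,d}  FIRST[A]={b}  FIRST[B]={b,c}  FIRST[C]={d}

FOLLOW sets:
initialize: $ ∈ FOLLOW(S)
iter 1:
  S→A C: FOLLOW(A) ⊇ FIRST(C) = {d}; new: +{d}
  S→A C: FOLLOW(C) ⊇ FOLLOW(S) ⊇ {$}; new: +{$}
  S→c B: FOLLOW(B) ⊇ FOLLOW(S) ⊇ {$}; new: +{$}
  FOLLOW(S)={$}  FOLLOW(A)={d}  FOLLOW(B)={$}  FOLLOW(C)={$}
iter 2:
  B→A: FOLLOW(A) ⊇ FOLLOW(B) ⊇ {$}; new: +{$}
  FOLLOW(S)={$}  FOLLOW(A)={$,d}  FOLLOW(B)={$}  FOLLOW(C)={$}
iter 3: — fixpoint
  FOLLOW(S)={$}  FOLLOW(A)={$,d}  FOLLOW(B)={$}  FOLLOW(C)={$}

FOLLOW(A) = ["$", "d"]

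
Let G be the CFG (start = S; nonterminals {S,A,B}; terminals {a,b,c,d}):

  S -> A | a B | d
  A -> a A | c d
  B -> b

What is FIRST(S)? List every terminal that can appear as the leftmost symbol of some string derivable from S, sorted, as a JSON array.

FIRST sets, iterate to fixpoint:
round 1:
  A via A→a A: +{a}
  A via A→c d: +{c}
  B via B→b: +{b}
  S via S→A: +{a,c}
  S via S→d: +{d}
  S: {a,c,d}  A: {a,c}  B: {b}
round 2: done
  S: {a,c,d}  A: {a,c}  B: {b}

FIRST(S) = ["a", "c", "d"]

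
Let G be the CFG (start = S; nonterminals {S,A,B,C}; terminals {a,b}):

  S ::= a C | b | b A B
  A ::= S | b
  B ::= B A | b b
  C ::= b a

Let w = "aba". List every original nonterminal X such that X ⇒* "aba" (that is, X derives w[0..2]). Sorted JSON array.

CNF form of G:
  S -> T0 C | T1 X3 | b
  A -> T0 C | T1 X2 | b
  B -> B A | T1 T1
  C -> T1 T0
  T0 -> a
  T1 -> b
  X2 -> A B
  X3 -> A B

CYK table (by increasing span) — only the sub-triangle for w[0..2]:
  T[0,0] 'a' = {T0}  orig:{}
  T[1,1] 'b' = {A,S,T1}  orig:{A,S}
  T[2,2] 'a' = {T0}  orig:{}
  T[0,1] 'ab' = ∅
  T[1,2] 'ba' = {C}
  T[0,2] 'aba' = {A,S}

Original NTs in T[0,2] deriving "aba": ["A", "S"]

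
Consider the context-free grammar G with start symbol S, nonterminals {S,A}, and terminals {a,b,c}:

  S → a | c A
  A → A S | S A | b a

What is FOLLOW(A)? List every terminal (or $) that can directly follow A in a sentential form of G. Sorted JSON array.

FIRST sets, iterate to fixpoint:
[1]
  A via A→b a: +{b}
  S via S→a: +{a}
  S via S→c A: +{c}
  FIRST(S)={a,c}  FIRST(A)={b}
[2]
  A via A→S A: +{a,c}
  FIRST(S)={a,c}  FIRST(A)={a,b,c}
[3] (stable)
  FIRST(S)={a,c}  FIRST(A)={a,b,c}

Compute FOLLOW by fixpoint:
seed FOLLOW(S) with $
pass 1:
  A→A S: FOLLOW(A) ⊇ FIRST(S) = {a,c}; new: +{a,c}
  A→A S: FOLLOW(S) ⊇ FOLLOW(A) ⊇ {a,c}; new: +{a,c}
  A→S A: FOLLOW(S) ⊇ FIRST(A) = {a,b,c}; new: +{b}
  S→c A: FOLLOW(A) ⊇ FOLLOW(S) ⊇ {$,a,b,c}; new: +{$,b}
  S: {$,a,b,c}  A: {$,a,b,c}
pass 2: (stable)
  S: {$,a,b,c}  A: {$,a,b,c}

FOLLOW(A) = ["$", "a", "b", "c"]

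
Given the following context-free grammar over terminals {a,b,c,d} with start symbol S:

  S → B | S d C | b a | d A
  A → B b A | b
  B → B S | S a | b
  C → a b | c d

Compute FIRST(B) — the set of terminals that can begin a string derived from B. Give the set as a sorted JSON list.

FIRST sets, iterate to fixpoint:
[1]
  A via A→b: +{b}
  B via B→b: +{b}
  C via C→a b: +{a}
  C via C→c d: +{c}
  S via S→B: +{b}
  S via S→d A: +{d}
  S: {b,d}  A: {b}  B: {b}  C: {a,c}
[2]
  B via B→S a: +{d}
  S: {b,d}  A: {b}  B: {b,d}  C: {a,c}
[3]
  A via A→B b A: +{d}
  S: {b,d}  A: {b,d}  B: {b,d}  C: {a,c}
[4] (no change)
  S: {b,d}  A: {b,d}  B: {b,d}  C: {a,c}

FIRST(B) = ["b", "d"]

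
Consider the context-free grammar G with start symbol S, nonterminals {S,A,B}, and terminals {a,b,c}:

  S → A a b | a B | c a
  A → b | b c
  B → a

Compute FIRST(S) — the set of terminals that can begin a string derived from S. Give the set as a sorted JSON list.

FIRST sets, iterate to fixpoint:
iter 1:
  A via A→b: +{b}
  B via B→a: +{a}
  S via S→A a b: +{b}
  S via S→a B: +{a}
  S via S→c a: +{c}
  FIRST(S)={a,b,c}  FIRST(A)={b}  FIRST(B)={a}
iter 2: — fixpoint
  FIRST(S)={a,b,c}  FIRST(A)={b}  FIRST(B)={a}

FIRST(S) = ["a", "b", "c"]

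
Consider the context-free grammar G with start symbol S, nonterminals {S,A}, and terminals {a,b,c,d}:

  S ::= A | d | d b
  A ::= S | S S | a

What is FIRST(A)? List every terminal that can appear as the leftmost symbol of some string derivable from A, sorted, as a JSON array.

FIRST sets, iterate to fixpoint:
iter 1:
  A via A→a: +{a}
  S via S→A: +{a}
  S via S→d: +{d}
  FIRST[S]={a,d}  FIRST[A]={a}
iter 2:
  A via A→S: +{d}
  FIRST[S]={a,d}  FIRST[A]={a,d}
iter 3: (no change)
  FIRST[S]={a,d}  FIRST[A]={a,d}

FIRST(A) = ["a", "d"]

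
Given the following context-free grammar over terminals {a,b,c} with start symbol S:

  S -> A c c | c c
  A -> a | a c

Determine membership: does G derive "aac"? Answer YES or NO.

CNF form of G:
  S -> A X2 | T1 T1
  A -> T0 T1 | a
  T0 -> a
  T1 -> c
  X2 -> T1 T1

CYK fill:
  T[0,0] 'a' = {A,T0}  orig:{A}
  T[1,1] 'a' = {A,T0}  orig:{A}
  T[2,2] 'c' = {T1}  orig:{}
  T[0,1] 'aa' = ∅
  T[1,2] 'ac' = {A}
  T[0,2] 'aac' = ∅

S ∉ T[0,2] ⇒ NO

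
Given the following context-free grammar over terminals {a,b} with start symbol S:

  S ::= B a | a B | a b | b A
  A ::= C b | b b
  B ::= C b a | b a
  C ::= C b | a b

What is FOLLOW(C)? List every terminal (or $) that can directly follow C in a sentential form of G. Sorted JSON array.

FIRST sets, iterate to fixpoint:
iter 1:
  A via A→b b: +{b}
  B via B→b a: +{b}
  C via C→a b: +{a}
  S via S→B a: +{b}
  S via S→a B: +{a}
  S: {a,b}  A: {b}  B: {b}  C: {a}
iter 2:
  A via A→C b: +{a}
  B via B→C b a: +{a}
  S: {a,b}  A: {a,b}  B: {a,b}  C: {a}
iter 3: (no change)
  S: {a,b}  A: {a,b}  B: {a,b}  C: {a}

Compute FOLLOW by fixpoint:
initialize: $ ∈ FOLLOW(S)
pass 1:
  A→C b: FOLLOW(C) ⊇ FIRST(b) = {b}; new: +{b}
  S→B a: FOLLOW(B) ⊇ FIRST(a) = {a}; new: +{a}
  S→a B: FOLLOW(B) ⊇ FOLLOW(S) ⊇ {$}; new: +{$}
  S→b A: FOLLOW(A) ⊇ FOLLOW(S) ⊇ {$}; new: +{$}
  S: {$}  A: {$}  B: {$,a}  C: {b}
pass 2: done
  S: {$}  A: {$}  B: {$,a}  C: {b}

FOLLOW(C) = ["b"]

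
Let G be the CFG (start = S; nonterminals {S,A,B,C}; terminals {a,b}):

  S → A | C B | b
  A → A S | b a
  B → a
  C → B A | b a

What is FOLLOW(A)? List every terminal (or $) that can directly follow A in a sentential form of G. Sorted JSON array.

Compute FIRST by fixpoint:
[1]
  A via A→b a: +{b}
  B via B→a: +{a}
  C via C→B A: +{a}
  C via C→b a: +{b}
  S via S→A: +{b}
  S via S→C B: +{a}
  FIRST[S]={a,b}  FIRST[A]={b}  FIRST[B]={a}  FIRST[C]={a,b}
[2] (stable)
  FIRST[S]={a,b}  FIRST[A]={b}  FIRST[B]={a}  FIRST[C]={a,b}

FOLLOW sets:
seed FOLLOW(S) with $
pass 1:
  A→A S: FOLLOW(A) ⊇ FIRST(S) = {a,b}; new: +{a,b}
  A→A S: FOLLOW(S) ⊇ FOLLOW(A) ⊇ {a,b}; new: +{a,b}
  C→B A: FOLLOW(B) ⊇ FIRST(A) = {b}; new: +{b}
  S→A: FOLLOW(A) ⊇ FOLLOW(S) ⊇ {$,a,b}; new: +{$}
  S→C B: FOLLOW(C) ⊇ FIRST(B) = {a}; new: +{a}
  S→C B: FOLLOW(B) ⊇ FOLLOW(S) ⊇ {$,a,b}; new: +{$,a}
  S: {$,a,b}  A: {$,a,b}  B: {$,a,b}  C: {a}
pass 2: done
  S: {$,a,b}  A: {$,a,b}  B: {$,a,b}  C: {a}

FOLLOW(A) = ["$", "a", "b"]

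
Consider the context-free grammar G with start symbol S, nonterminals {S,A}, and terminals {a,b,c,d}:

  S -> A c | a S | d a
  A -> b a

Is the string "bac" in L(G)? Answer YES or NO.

Convert to CNF:
  S -> A T2 | T1 S | T3 T1
  A -> T0 T1
  T0 -> b
  T1 -> a
  T2 -> c
  T3 -> d

CYK fill:
  cell(0,0) b: {T0}  orig:{}
  cell(1,1) a: {T1}  orig:{}
  cell(2,2) c: {T2}  orig:{}
  cell(0,1) ba: {A}
  cell(1,2) ac: ∅
  cell(0,2) bac: {S}

S ∈ T[0,2] ⇒ YES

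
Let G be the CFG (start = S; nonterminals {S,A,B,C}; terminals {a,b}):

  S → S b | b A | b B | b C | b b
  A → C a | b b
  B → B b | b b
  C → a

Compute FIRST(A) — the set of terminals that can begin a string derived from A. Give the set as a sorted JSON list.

Compute FIRST by fixpoint:
[1]
  A via A→b b: +{b}
  B via B→b b: +{b}
  C via C→a: +{a}
  S via S→b A: +{b}
  S: {b}  A: {b}  B: {b}  C: {a}
[2]
  A via A→C a: +{a}
  S: {b}  A: {a,b}  B: {b}  C: {a}
[3] done
  S: {b}  A: {a,b}  B: {b}  C: {a}

FIRST(A) = ["a", "b"]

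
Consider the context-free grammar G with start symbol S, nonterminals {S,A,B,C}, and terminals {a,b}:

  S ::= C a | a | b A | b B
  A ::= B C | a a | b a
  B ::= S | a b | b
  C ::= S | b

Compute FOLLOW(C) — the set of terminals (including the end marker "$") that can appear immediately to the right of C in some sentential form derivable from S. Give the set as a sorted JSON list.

Compute FIRST by fixpoint:
iter 1:
  A via A→a a: +{a}
  A via A→b a: +{b}
  B via B→a b: +{a}
  B via B→b: +{b}
  C via C→b: +{b}
  S via S→C a: +{b}
  S via S→a: +{a}
  FIRST[S]={a,b}  FIRST[A]={a,b}  FIRST[B]={a,b}  FIRST[C]={b}
iter 2:
  C via C→S: +{a}
  FIRST[S]={a,b}  FIRST[A]={a,b}  FIRST[B]={a,b}  FIRST[C]={a,b}
iter 3: — fixpoint
  FIRST[S]={a,b}  FIRST[A]={a,b}  FIRST[B]={a,b}  FIRST[C]={a,b}

FOLLOW sets:
FOLLOW(S) := {$}
iter 1:
  A→B C: FOLLOW(B) ⊇ FIRST(C) = {a,b}; new: +{a,b}
  B→S: FOLLOW(S) ⊇ FOLLOW(B) ⊇ {a,b}; new: +{a,b}
  S→C a: FOLLOW(C) ⊇ FIRST(a) = {a}; new: +{a}
  S→b A: FOLLOW(A) ⊇ FOLLOW(S) ⊇ {$,a,b}; new: +{$,a,b}
  S→b B: FOLLOW(B) ⊇ FOLLOW(S) ⊇ {$,a,b}; new: +{$}
  FOLLOW(S)={$,a,b}  FOLLOW(A)={$,a,b}  FOLLOW(B)={$,a,b}  FOLLOW(C)={a}
iter 2:
  A→B C: FOLLOW(C) ⊇ FOLLOW(A) ⊇ {$,a,b}; new: +{$,b}
  FOLLOW(S)={$,a,b}  FOLLOW(A)={$,a,b}  FOLLOW(B)={$,a,b}  FOLLOW(C)={$,a,b}
iter 3: — fixpoint
  FOLLOW(S)={$,a,b}  FOLLOW(A)={$,a,b}  FOLLOW(B)={$,a,b}  FOLLOW(C)={$,a,b}

FOLLOW(C) = ["$", "a", "b"]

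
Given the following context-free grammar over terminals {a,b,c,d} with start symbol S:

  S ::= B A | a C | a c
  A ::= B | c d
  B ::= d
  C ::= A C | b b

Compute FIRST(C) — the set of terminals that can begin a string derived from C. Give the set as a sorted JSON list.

Compute FIRST by fixpoint:
[1]
  A via A→c d: +{c}
  B via B→d: +{d}
  C via C→A C: +{c}
  C via C→b b: +{b}
  S via S→B A: +{d}
  S via S→a C: +{a}
  FIRST(S)={a,d}  FIRST(A)={c}  FIRST(B)={d}  FIRST(C)={b,c}
[2]
  A via A→B: +{d}
  C via C→A C: +{d}
  FIRST(S)={a,d}  FIRST(A)={c,d}  FIRST(B)={d}  FIRST(C)={b,c,d}
[3] done
  FIRST(S)={a,d}  FIRST(A)={c,d}  FIRST(B)={d}  FIRST(C)={b,c,d}

FIRST(C) = ["b", "c", "d"]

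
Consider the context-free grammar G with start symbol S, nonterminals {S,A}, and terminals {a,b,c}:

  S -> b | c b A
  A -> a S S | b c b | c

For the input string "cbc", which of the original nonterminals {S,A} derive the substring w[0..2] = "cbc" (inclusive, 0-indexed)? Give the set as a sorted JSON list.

CNF form of G:
  S -> T2 X5 | b
  A -> T0 X3 | T1 X4 | c
  T0 -> a
  T1 -> b
  T2 -> c
  X3 -> S S
  X4 -> T2 T1
  X5 -> T1 A

Fill CYK table bottom-up — only the sub-triangle for w[0..2]:
  T[0,0] 'c' = {A,T2}  orig:{A}
  T[1,1] 'b' = {S,T1}  orig:{S}
  T[2,2] 'c' = {A,T2}  orig:{A}
  T[0,1] 'cb' = {X4}  orig:{}
  T[1,2] 'bc' = {X5}  orig:{}
  T[0,2] 'cbc' = {S}

Original NTs in T[0,2] deriving "cbc": ["S"]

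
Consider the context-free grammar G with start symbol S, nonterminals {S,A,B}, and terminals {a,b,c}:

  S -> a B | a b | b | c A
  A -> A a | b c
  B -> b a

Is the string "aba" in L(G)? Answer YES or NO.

CNF form of G:
  S -> T0 B | T0 T1 | T2 A | b
  A -> A T0 | T1 T2
  B -> T1 T0
  T0 -> a
  T1 -> b
  T2 -> c

CYK fill:
  cell(0,0) a: {T0}  orig:{}
  cell(1,1) b: {S,T1}  orig:{S}
  cell(2,2) a: {T0}  orig:{}
  cell(0,1) ab: {S}
  cell(1,2) ba: {B}
  cell(0,2) aba: {S}

S ∈ T[0,2] ⇒ YES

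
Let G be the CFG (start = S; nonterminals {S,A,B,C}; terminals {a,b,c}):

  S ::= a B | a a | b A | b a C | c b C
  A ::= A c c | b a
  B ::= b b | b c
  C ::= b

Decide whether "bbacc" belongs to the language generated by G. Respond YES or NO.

CNF form of G:
  S -> T0 X5 | T1 A | T1 X4 | T2 B | T2 T2
  A -> A X3 | T1 T2
  B -> T1 T0 | T1 T1
  C -> b
  T0 -> c
  T1 -> b
  T2 -> a
  X3 -> T0 T0
  X4 -> T2 C
  X5 -> T1 C

CYK table (by increasing span):
  T[0,0] 'b' = {C,T1}  orig:{C}
  T[1,1] 'b' = {C,T1}  orig:{C}
  T[2,2] 'a' = {T2}  orig:{}
  T[3,3] 'c' = {T0}  orig:{}
  T[4,4] 'c' = {T0}  orig:{}
  T[0,1] 'bb' = {B,X5}  orig:{B}
  T[1,2] 'ba' = {A}
  T[2,3] 'ac' = ∅
  T[3,4] 'cc' = {X3}  orig:{}
  T[0,2] 'bba' = {S}
  T[1,3] 'bac' = ∅
  T[2,4] 'acc' = ∅
  T[0,3] 'bbac' = ∅
  T[1,4] 'bacc' = {A}
  T[0,4] 'bbacc' = {S}

S ∈ T[0,4] ⇒ YES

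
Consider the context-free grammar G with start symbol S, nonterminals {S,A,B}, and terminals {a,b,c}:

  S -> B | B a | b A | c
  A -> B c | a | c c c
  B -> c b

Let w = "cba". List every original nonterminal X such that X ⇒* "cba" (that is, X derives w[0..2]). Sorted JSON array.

CNF form of G:
  S -> B T2 | T0 T1 | T1 A | c
  A -> B T0 | T0 X3 | a
  B -> T0 T1
  T0 -> c
  T1 -> b
  T2 -> a
  X3 -> T0 T0

CYK fill — only the sub-triangle for w[0..2]:
  [0..0]={S,T0}  "c"  orig:{S}
  [1..1]={T1}  "b"  orig:{}
  [2..2]={A,T2}  "a"  orig:{A}
  [0..1]={B,S}  "cb"
  [1..2]={S}  "ba"
  [0..2]={S}  "cba"

Original NTs in T[0,2] deriving "cba": ["S"]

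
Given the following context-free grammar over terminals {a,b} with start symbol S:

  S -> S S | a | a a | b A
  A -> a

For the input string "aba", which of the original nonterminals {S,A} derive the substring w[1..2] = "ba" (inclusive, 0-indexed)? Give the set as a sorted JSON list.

CNF form of G:
  S -> S S | T0 T0 | T1 A | a
  A -> a
  T0 -> a
  T1 -> b

Fill CYK table bottom-up, restricted to cells inside w[1..2]:
  cell(1,1) b: {T1}  orig:{}
  cell(2,2) a: {A,S,T0}  orig:{A,S}
  cell(1,2) ba: {S}

Original NTs in T[1,2] deriving "ba": ["S"]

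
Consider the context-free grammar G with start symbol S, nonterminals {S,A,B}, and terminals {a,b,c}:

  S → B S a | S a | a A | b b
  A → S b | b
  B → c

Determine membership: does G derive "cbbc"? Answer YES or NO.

Convert to CNF:
  S -> B X2 | S T1 | T0 T0 | T1 A
  A -> S T0 | b
  B -> c
  T0 -> b
  T1 -> a
  X2 -> S T1

CYK table (by increasing span):
  cell(0,0) c: {B}
  cell(1,1) b: {A,T0}  orig:{A}
  cell(2,2) b: {A,T0}  orig:{A}
  cell(3,3) c: {B}
  cell(0,1) cb: ∅
  cell(1,2) bb: {S}
  cell(2,3) bc: ∅
  cell(0,2) cbb: ∅
  cell(1,3) bbc: ∅
  cell(0,3) cbbc: ∅

S ∉ T[0,3] ⇒ NO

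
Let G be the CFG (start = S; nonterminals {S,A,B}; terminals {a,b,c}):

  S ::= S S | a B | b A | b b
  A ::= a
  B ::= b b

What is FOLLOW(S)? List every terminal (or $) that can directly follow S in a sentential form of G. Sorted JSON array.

Compute FIRST by fixpoint:
pass 1:
  A via A→a: +{a}
  B via B→b b: +{b}
  S via S→a B: +{a}
  S via S→b A: +{b}
  FIRST(S)={a,b}  FIRST(A)={a}  FIRST(B)={b}
pass 2: — fixpoint
  FIRST(S)={a,b}  FIRST(A)={a}  FIRST(B)={b}

FOLLOW iteration:
FOLLOW(S) := {$}
[1]
  S→S S: FOLLOW(S) ⊇ FIRST(S) = {a,b}; new: +{a,b}
  S→a B: FOLLOW(B) ⊇ FOLLOW(S) ⊇ {$,a,b}; new: +{$,a,b}
  S→b A: FOLLOW(A) ⊇ FOLLOW(S) ⊇ {$,a,b}; new: +{$,a,b}
  S: {$,a,b}  A: {$,a,b}  B: {$,a,b}
[2] done
  S: {$,a,b}  A: {$,a,b}  B: {$,a,b}

FOLLOW(S) = ["$", "a", "b"]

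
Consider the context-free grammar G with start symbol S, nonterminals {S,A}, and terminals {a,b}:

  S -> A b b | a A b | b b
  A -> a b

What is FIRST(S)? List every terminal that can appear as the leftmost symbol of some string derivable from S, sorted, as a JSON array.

Compute FIRST by fixpoint:
pass 1:
  A via A→a b: +{a}
  S via S→A b b: +{a}
  S via S→b b: +{b}
  FIRST(S)={a,b}  FIRST(A)={a}
pass 2: done
  FIRST(S)={a,b}  FIRST(A)={a}

FIRST(S) = ["a", "b"]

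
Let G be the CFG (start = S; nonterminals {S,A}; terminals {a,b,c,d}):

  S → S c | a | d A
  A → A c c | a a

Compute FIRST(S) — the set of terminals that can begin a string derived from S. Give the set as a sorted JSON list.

FIRST iteration:
iter 1:
  A via A→a a: +{a}
  S via S→a: +{a}
  S via S→d A: +{d}
  FIRST[S]={a,d}  FIRST[A]={a}
iter 2: (no change)
  FIRST[S]={a,d}  FIRST[A]={a}

FIRST(S) = ["a", "d"]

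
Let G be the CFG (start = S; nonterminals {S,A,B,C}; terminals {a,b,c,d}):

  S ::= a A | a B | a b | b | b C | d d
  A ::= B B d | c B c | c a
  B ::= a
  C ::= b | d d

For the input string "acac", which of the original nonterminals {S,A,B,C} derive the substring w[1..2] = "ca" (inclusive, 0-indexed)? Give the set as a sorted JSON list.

Convert to CNF:
  S -> T0 T0 | T2 A | T2 B | T2 T3 | T3 C | b
  A -> B X4 | T1 T2 | T1 X5
  B -> a
  C -> T0 T0 | b
  T0 -> d
  T1 -> c
  T2 -> a
  T3 -> b
  X4 -> B T0
  X5 -> B T1

Fill CYK table bottom-up — only the sub-triangle for w[1..2]:
  [1..1]={T1}  "c"  orig:{}
  [2..2]={B,T2}  "a"  orig:{B}
  [1..2]={A}  "ca"

Original NTs in T[1,2] deriving "ca": ["A"]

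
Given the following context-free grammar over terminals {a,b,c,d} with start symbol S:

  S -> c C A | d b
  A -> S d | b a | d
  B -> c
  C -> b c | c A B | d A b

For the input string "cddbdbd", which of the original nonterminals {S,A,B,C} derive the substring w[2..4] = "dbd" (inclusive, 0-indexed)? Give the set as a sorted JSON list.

Convert to CNF:
  S -> T0 T1 | T3 X6
  A -> S T0 | T1 T2 | d
  B -> c
  C -> T0 X5 | T1 T3 | T3 X4
  T0 -> d
  T1 -> b
  T2 -> a
  T3 -> c
  X4 -> A B
  X5 -> A T1
  X6 -> C A

CYK table (by increasing span) (cells [i..j] with 2 ≤ i ≤ j ≤ 4 only):
  T[2,2] 'd' = {A,T0}  orig:{A}
  T[3,3] 'b' = {T1}  orig:{}
  T[4,4] 'd' = {A,T0}  orig:{A}
  T[2,3] 'db' = {S,X5}  orig:{S}
  T[3,4] 'bd' = ∅
  T[2,4] 'dbd' = {A}

Original NTs in T[2,4] deriving "dbd": ["A"]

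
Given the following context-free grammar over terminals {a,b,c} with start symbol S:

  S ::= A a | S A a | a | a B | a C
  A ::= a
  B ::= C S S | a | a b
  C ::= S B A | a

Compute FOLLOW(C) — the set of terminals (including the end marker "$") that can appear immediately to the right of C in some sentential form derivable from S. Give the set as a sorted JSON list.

FIRST sets, iterate to fixpoint:
round 1:
  A via A→a: +{a}
  B via B→a: +{a}
  C via C→a: +{a}
  S via S→A a: +{a}
  S: {a}  A: {a}  B: {a}  C: {a}
round 2: (no change)
  S: {a}  A: {a}  B: {a}  C: {a}

FOLLOW iteration:
FOLLOW(S) := {$}
iter 1:
  B→C S S: FOLLOW(C) ⊇ FIRST(S) = {a}; new: +{a}
  B→C S S: FOLLOW(S) ⊇ FIRST(S) = {a}; new: +{a}
  C→S B A: FOLLOW(B) ⊇ FIRST(A) = {a}; new: +{a}
  C→S B A: FOLLOW(A) ⊇ FOLLOW(C) ⊇ {a}; new: +{a}
  S→a B: FOLLOW(B) ⊇ FOLLOW(S) ⊇ {$,a}; new: +{$}
  S→a C: FOLLOW(C) ⊇ FOLLOW(S) ⊇ {$,a}; new: +{$}
  FOLLOW[S]={$,a}  FOLLOW[A]={a}  FOLLOW[B]={$,a}  FOLLOW[C]={$,a}
iter 2:
  C→S B A: FOLLOW(A) ⊇ FOLLOW(C) ⊇ {$,a}; new: +{$}
  FOLLOW[S]={$,a}  FOLLOW[A]={$,a}  FOLLOW[B]={$,a}  FOLLOW[C]={$,a}
iter 3: done
  FOLLOW[S]={$,a}  FOLLOW[A]={$,a}  FOLLOW[B]={$,a}  FOLLOW[C]={$,a}

FOLLOW(C) = ["$", "a"]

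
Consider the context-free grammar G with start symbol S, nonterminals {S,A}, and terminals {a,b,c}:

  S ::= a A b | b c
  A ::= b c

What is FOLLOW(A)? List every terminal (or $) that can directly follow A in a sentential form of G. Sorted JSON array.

FIRST iteration:
round 1:
  A via A→b c: +{b}
  S via S→a A b: +{a}
  S via S→b c: +{b}
  S: {a,b}  A: {b}
round 2: (no change)
  S: {a,b}  A: {b}

Compute FOLLOW by fixpoint:
initialize: $ ∈ FOLLOW(S)
round 1:
  S→a A b: FOLLOW(A) ⊇ FIRST(b) = {b}; new: +{b}
  FOLLOW(S)={$}  FOLLOW(A)={b}
round 2: (no change)
  FOLLOW(S)={$}  FOLLOW(A)={b}

FOLLOW(A) = ["b"]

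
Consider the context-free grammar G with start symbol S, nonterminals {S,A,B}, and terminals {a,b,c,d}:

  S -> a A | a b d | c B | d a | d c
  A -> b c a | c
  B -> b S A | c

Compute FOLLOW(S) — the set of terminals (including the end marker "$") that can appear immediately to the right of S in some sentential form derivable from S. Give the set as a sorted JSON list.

FIRST iteration:
pass 1:
  A via A→b c a: +{b}
  A via A→c: +{c}
  B via B→b S A: +{b}
  B via B→c: +{c}
  S via S→a A: +{a}
  S via S→c B: +{c}
  S via S→d a: +{d}
  FIRST[S]={a,c,d}  FIRST[A]={b,c}  FIRST[B]={b,c}
pass 2: (stable)
  FIRST[S]={a,c,d}  FIRST[A]={b,c}  FIRST[B]={b,c}

FOLLOW iteration:
initialize: $ ∈ FOLLOW(S)
iter 1:
  B→b S A: FOLLOW(S) ⊇ FIRST(A) = {b,c}; new: +{b,c}
  S→a A: FOLLOW(A) ⊇ FOLLOW(S) ⊇ {$,b,c}; new: +{$,b,c}
  S→c B: FOLLOW(B) ⊇ FOLLOW(S) ⊇ {$,b,c}; new: +{$,b,c}
  FOLLOW(S)={$,b,c}  FOLLOW(A)={$,b,c}  FOLLOW(B)={$,b,c}
iter 2: (no change)
  FOLLOW(S)={$,b,c}  FOLLOW(A)={$,b,c}  FOLLOW(B)={$,b,c}

FOLLOW(S) = ["$", "b", "c"]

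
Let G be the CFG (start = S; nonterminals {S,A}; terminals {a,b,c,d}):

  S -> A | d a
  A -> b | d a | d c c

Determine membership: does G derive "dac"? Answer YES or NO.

CNF form of G:
  S -> T0 T1 | T0 X4 | b
  A -> T0 T1 | T0 X3 | b
  T0 -> d
  T1 -> a
  T2 -> c
  X3 -> T2 T2
  X4 -> T2 T2

CYK table (by increasing span):
  T[0,0] 'd' = {T0}  orig:{}
  T[1,1] 'a' = {T1}  orig:{}
  T[2,2] 'c' = {T2}  orig:{}
  T[0,1] 'da' = {A,S}
  T[1,2] 'ac' = ∅
  T[0,2] 'dac' = ∅

S ∉ T[0,2] ⇒ NO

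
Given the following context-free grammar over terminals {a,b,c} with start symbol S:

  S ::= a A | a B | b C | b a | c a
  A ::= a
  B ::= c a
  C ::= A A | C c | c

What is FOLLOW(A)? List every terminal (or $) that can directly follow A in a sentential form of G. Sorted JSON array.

FIRST sets, iterate to fixpoint:
iter 1:
  A via A→a: +{a}
  B via B→c a: +{c}
  C via C→A A: +{a}
  C via C→c: +{c}
  S via S→a A: +{a}
  S via S→b C: +{b}
  S via S→c a: +{c}
  FIRST[S]={a,b,c}  FIRST[A]={a}  FIRST[B]={c}  FIRST[C]={a,c}
iter 2: done
  FIRST[S]={a,b,c}  FIRST[A]={a}  FIRST[B]={c}  FIRST[C]={a,c}

FOLLOW iteration:
seed FOLLOW(S) with $
pass 1:
  C→A A: FOLLOW(A) ⊇ FIRST(A) = {a}; new: +{a}
  C→C c: FOLLOW(C) ⊇ FIRST(c) = {c}; new: +{c}
  S→a A: FOLLOW(A) ⊇ FOLLOW(S) ⊇ {$}; new: +{$}
  S→a B: FOLLOW(B) ⊇ FOLLOW(S) ⊇ {$}; new: +{$}
  S→b C: FOLLOW(C) ⊇ FOLLOW(S) ⊇ {$}; new: +{$}
  FOLLOW[S]={$}  FOLLOW[A]={$,a}  FOLLOW[B]={$}  FOLLOW[C]={$,c}
pass 2:
  C→A A: FOLLOW(A) ⊇ FOLLOW(C) ⊇ {$,c}; new: +{c}
  FOLLOW[S]={$}  FOLLOW[A]={$,a,c}  FOLLOW[B]={$}  FOLLOW[C]={$,c}
pass 3: done
  FOLLOW[S]={$}  FOLLOW[A]={$,a,c}  FOLLOW[B]={$}  FOLLOW[C]={$,c}

FOLLOW(A) = ["$", "a", "c"]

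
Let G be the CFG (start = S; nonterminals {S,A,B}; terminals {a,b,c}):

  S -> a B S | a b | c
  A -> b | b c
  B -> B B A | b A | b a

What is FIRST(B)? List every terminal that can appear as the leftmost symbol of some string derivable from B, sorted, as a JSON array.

Compute FIRST by fixpoint:
[1]
  A via A→b: +{b}
  B via B→b A: +{b}
  S via S→a B S: +{a}
  S via S→c: +{c}
  FIRST(S)={a,c}  FIRST(A)={b}  FIRST(B)={b}
[2] — fixpoint
  FIRST(S)={a,c}  FIRST(A)={b}  FIRST(B)={b}

FIRST(B) = ["b"]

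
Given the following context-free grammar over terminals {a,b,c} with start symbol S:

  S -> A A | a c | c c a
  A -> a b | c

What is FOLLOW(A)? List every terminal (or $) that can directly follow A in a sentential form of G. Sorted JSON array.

Compute FIRST by fixpoint:
round 1:
  A via A→a b: +{a}
  A via A→c: +{c}
  S via S→A A: +{a,c}
  S: {a,c}  A: {a,c}
round 2: (no change)
  S: {a,c}  A: {a,c}

FOLLOW iteration:
FOLLOW(S) := {$}
round 1:
  S→A A: FOLLOW(A) ⊇ FIRST(A) = {a,c}; new: +{a,c}
  S→A A: FOLLOW(A) ⊇ FOLLOW(S) ⊇ {$}; new: +{$}
  FOLLOW[S]={$}  FOLLOW[A]={$,a,c}
round 2: — fixpoint
  FOLLOW[S]={$}  FOLLOW[A]={$,a,c}

FOLLOW(A) = ["$", "a", "c"]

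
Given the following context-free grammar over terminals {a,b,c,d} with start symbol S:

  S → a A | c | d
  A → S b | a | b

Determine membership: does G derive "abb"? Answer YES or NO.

CNF form of G:
  S -> T1 A | c | d
  A -> S T0 | a | b
  T0 -> b
  T1 -> a

CYK table (by increasing span):
  T[0,0] 'a' = {A,T1}  orig:{A}
  T[1,1] 'b' = {A,T0}  orig:{A}
  T[2,2] 'b' = {A,T0}  orig:{A}
  T[0,1] 'ab' = {S}
  T[1,2] 'bb' = ∅
  T[0,2] 'abb' = {A}

S ∉ T[0,2] ⇒ NO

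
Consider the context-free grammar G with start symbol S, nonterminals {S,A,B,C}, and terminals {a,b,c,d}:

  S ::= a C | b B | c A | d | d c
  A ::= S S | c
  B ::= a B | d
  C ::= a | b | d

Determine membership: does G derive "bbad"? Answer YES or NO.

CNF form of G:
  S -> T0 C | T1 B | T2 A | T3 T2 | d
  A -> S S | c
  B -> T0 B | d
  C -> a | b | d
  T0 -> a
  T1 -> b
  T2 -> c
  T3 -> d

CYK table (by increasing span):
  cell(0,0) b: {C,T1}  orig:{C}
  cell(1,1) b: {C,T1}  orig:{C}
  cell(2,2) a: {C,T0}  orig:{C}
  cell(3,3) d: {B,C,S,T3}  orig:{B,C,S}
  cell(0,1) bb: ∅
  cell(1,2) ba: ∅
  cell(2,3) ad: {B,S}
  cell(0,2) bba: ∅
  cell(1,3) bad: {S}
  cell(0,3) bbad: ∅

S ∉ T[0,3] ⇒ NO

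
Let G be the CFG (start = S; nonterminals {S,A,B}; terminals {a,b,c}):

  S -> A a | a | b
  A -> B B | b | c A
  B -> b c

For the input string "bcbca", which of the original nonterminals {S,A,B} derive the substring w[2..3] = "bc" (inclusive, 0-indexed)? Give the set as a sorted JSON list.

CNF form of G:
  S -> A T2 | a | b
  A -> B B | T0 A | b
  B -> T1 T0
  T0 -> c
  T1 -> b
  T2 -> a

Fill CYK table bottom-up — only the sub-triangle for w[2..3]:
  [2..2]={A,S,T1}  "b"  orig:{A,S}
  [3..3]={T0}  "c"  orig:{}
  [2..3]={B}  "bc"

Original NTs in T[2,3] deriving "bc": ["B"]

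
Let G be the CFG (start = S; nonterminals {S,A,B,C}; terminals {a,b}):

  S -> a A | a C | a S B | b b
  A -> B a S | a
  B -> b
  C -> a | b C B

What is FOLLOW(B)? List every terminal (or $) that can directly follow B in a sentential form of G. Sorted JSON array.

FIRST sets, iterate to fixpoint:
[1]
  A via A→a: +{a}
  B via B→b: +{b}
  C via C→a: +{a}
  C via C→b C B: +{b}
  S via S→a A: +{a}
  S via S→b b: +{b}
  S: {a,b}  A: {a}  B: {b}  C: {a,b}
[2]
  A via A→B a S: +{b}
  S: {a,b}  A: {a,b}  B: {b}  C: {a,b}
[3] (no change)
  S: {a,b}  A: {a,b}  B: {b}  C: {a,b}

FOLLOW iteration:
initialize: $ ∈ FOLLOW(S)
pass 1:
  A→B a S: FOLLOW(B) ⊇ FIRST(a) = {a}; new: +{a}
  C→b C B: FOLLOW(C) ⊇ FIRST(B) = {b}; new: +{b}
  C→b C B: FOLLOW(B) ⊇ FOLLOW(C) ⊇ {b}; new: +{b}
  S→a A: FOLLOW(A) ⊇ FOLLOW(S) ⊇ {$}; new: +{$}
  S→a C: FOLLOW(C) ⊇ FOLLOW(S) ⊇ {$}; new: +{$}
  S→a S B: FOLLOW(S) ⊇ FIRST(B) = {b}; new: +{b}
  S→a S B: FOLLOW(B) ⊇ FOLLOW(S) ⊇ {$,b}; new: +{$}
  FOLLOW(S)={$,b}  FOLLOW(A)={$}  FOLLOW(B)={$,a,b}  FOLLOW(C)={$,b}
pass 2:
  S→a A: FOLLOW(A) ⊇ FOLLOW(S) ⊇ {$,b}; new: +{b}
  FOLLOW(S)={$,b}  FOLLOW(A)={$,b}  FOLLOW(B)={$,a,b}  FOLLOW(C)={$,b}
pass 3: done
  FOLLOW(S)={$,b}  FOLLOW(A)={$,b}  FOLLOW(B)={$,a,b}  FOLLOW(C)={$,b}

FOLLOW(B) = ["$", "a", "b"]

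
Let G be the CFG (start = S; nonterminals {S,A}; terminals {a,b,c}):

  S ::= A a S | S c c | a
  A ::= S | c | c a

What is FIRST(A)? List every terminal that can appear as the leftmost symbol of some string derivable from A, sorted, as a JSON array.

Compute FIRST by fixpoint:
iter 1:
  A via A→c: +{c}
  S via S→A a S: +{c}
  S via S→a: +{a}
  FIRST(S)={a,c}  FIRST(A)={c}
iter 2:
  A via A→S: +{a}
  FIRST(S)={a,c}  FIRST(A)={a,c}
iter 3: done
  FIRST(S)={a,c}  FIRST(A)={a,c}

FIRST(A) = ["a", "c"]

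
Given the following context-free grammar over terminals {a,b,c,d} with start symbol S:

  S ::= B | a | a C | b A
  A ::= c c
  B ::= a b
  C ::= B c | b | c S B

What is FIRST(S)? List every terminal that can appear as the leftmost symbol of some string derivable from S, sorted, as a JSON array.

Compute FIRST by fixpoint:
iter 1:
  A via A→c c: +{c}
  B via B→a b: +{a}
  C via C→B c: +{a}
  C via C→b: +{b}
  C via C→c S B: +{c}
  S via S→B: +{a}
  S via S→b A: +{b}
  S: {a,b}  A: {c}  B: {a}  C: {a,b,c}
iter 2: — fixpoint
  S: {a,b}  A: {c}  B: {a}  C: {a,b,c}

FIRST(S) = ["a", "b"]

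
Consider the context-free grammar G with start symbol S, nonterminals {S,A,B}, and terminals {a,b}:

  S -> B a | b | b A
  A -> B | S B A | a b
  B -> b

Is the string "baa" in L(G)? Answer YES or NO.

Convert to CNF:
  S -> B T0 | T1 A | b
  A -> S X2 | T0 T1 | b
  B -> b
  T0 -> a
  T1 -> b
  X2 -> B A

CYK fill:
  T[0,0] 'b' = {A,B,S,T1}  orig:{A,B,S}
  T[1,1] 'a' = {T0}  orig:{}
  T[2,2] 'a' = {T0}  orig:{}
  T[0,1] 'ba' = {S}
  T[1,2] 'aa' = ∅
  T[0,2] 'baa' = ∅

S ∉ T[0,2] ⇒ NO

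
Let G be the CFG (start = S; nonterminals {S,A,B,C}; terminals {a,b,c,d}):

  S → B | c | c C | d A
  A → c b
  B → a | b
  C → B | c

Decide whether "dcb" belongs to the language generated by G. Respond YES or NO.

Convert to CNF:
  S -> T0 C | T2 A | a | b | c
  A -> T0 T1
  B -> a | b
  C -> a | b | c
  T0 -> c
  T1 -> b
  T2 -> d

CYK fill:
  T[0,0] 'd' = {T2}  orig:{}
  T[1,1] 'c' = {C,S,T0}  orig:{C,S}
  T[2,2] 'b' = {B,C,S,T1}  orig:{B,C,S}
  T[0,1] 'dc' = ∅
  T[1,2] 'cb' = {A,S}
  T[0,2] 'dcb' = {S}

S ∈ T[0,2] ⇒ YES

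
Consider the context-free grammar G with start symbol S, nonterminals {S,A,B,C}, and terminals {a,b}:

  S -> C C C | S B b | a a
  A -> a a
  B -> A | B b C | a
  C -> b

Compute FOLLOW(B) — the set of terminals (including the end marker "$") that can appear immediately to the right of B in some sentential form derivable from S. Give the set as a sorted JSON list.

FIRST iteration:
[1]
  A via A→a a: +{a}
  B via B→A: +{a}
  C via C→b: +{b}
  S via S→C C C: +{b}
  S via S→a a: +{a}
  FIRST[S]={a,b}  FIRST[A]={a}  FIRST[B]={a}  FIRST[C]={b}
[2] (stable)
  FIRST[S]={a,b}  FIRST[A]={a}  FIRST[B]={a}  FIRST[C]={b}

FOLLOW sets:
FOLLOW(S) := {$}
[1]
  B→B b C: FOLLOW(B) ⊇ FIRST(b) = {b}; new: +{b}
  B→B b C: FOLLOW(C) ⊇ FOLLOW(B) ⊇ {b}; new: +{b}
  S→C C C: FOLLOW(C) ⊇ FOLLOW(S) ⊇ {$}; new: +{$}
  S→S B b: FOLLOW(S) ⊇ FIRST(B) = {a}; new: +{a}
  FOLLOW(S)={$,a}  FOLLOW(A)={}  FOLLOW(B)={b}  FOLLOW(C)={$,b}
[2]
  B→A: FOLLOW(A) ⊇ FOLLOW(B) ⊇ {b}; new: +{b}
  S→C C C: FOLLOW(C) ⊇ FOLLOW(S) ⊇ {$,a}; new: +{a}
  FOLLOW(S)={$,a}  FOLLOW(A)={b}  FOLLOW(B)={b}  FOLLOW(C)={$,a,b}
[3] — fixpoint
  FOLLOW(S)={$,a}  FOLLOW(A)={b}  FOLLOW(B)={b}  FOLLOW(C)={$,a,b}

FOLLOW(B) = ["b"]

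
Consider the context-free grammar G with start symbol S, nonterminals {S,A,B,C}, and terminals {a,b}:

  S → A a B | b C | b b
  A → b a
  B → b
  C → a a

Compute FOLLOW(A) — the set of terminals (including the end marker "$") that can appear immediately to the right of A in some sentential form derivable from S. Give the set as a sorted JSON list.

Compute FIRST by fixpoint:
[1]
  A via A→b a: +{b}
  B via B→b: +{b}
  C via C→a a: +{a}
  S via S→A a B: +{b}
  FIRST(S)={b}  FIRST(A)={b}  FIRST(B)={b}  FIRST(C)={a}
[2] — fixpoint
  FIRST(S)={b}  FIRST(A)={b}  FIRST(B)={b}  FIRST(C)={a}

FOLLOW sets:
seed FOLLOW(S) with $
round 1:
  S→A a B: FOLLOW(A) ⊇ FIRST(a) = {a}; new: +{a}
  S→A a B: FOLLOW(B) ⊇ FOLLOW(S) ⊇ {$}; new: +{$}
  S→b C: FOLLOW(C) ⊇ FOLLOW(S) ⊇ {$}; new: +{$}
  FOLLOW[S]={$}  FOLLOW[A]={a}  FOLLOW[B]={$}  FOLLOW[C]={$}
round 2: — fixpoint
  FOLLOW[S]={$}  FOLLOW[A]={a}  FOLLOW[B]={$}  FOLLOW[C]={$}

FOLLOW(A) = ["a"]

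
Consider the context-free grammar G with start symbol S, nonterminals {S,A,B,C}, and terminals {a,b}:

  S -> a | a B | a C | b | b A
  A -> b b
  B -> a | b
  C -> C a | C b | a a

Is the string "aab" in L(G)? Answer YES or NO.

CNF form of G:
  S -> T0 A | T1 B | T1 C | a | b
  A -> T0 T0
  B -> a | b
  C -> C T0 | C T1 | T1 T1
  T0 -> b
  T1 -> a

Fill CYK table bottom-up:
  T[0,0] 'a' = {B,S,T1}  orig:{B,S}
  T[1,1] 'a' = {B,S,T1}  orig:{B,S}
  T[2,2] 'b' = {B,S,T0}  orig:{B,S}
  T[0,1] 'aa' = {C,S}
  T[1,2] 'ab' = {S}
  T[0,2] 'aab' = {C}

S ∉ T[0,2] ⇒ NO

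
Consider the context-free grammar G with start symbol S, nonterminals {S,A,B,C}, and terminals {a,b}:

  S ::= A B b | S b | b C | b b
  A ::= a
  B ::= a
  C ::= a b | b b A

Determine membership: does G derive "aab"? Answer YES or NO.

Convert to CNF:
  S -> A X3 | S T1 | T1 C | T1 T1
  A -> a
  B -> a
  C -> T0 T1 | T1 X2
  T0 -> a
  T1 -> b
  X2 -> T1 A
  X3 -> B T1

CYK table (by increasing span):
  [0..0]={A,B,T0}  "a"  orig:{A,B}
  [1..1]={A,B,T0}  "a"  orig:{A,B}
  [2..2]={T1}  "b"  orig:{}
  [0..1]=∅  "aa"
  [1..2]={C,X3}  "ab"  orig:{C}
  [0..2]={S}  "aab"

S ∈ T[0,2] ⇒ YES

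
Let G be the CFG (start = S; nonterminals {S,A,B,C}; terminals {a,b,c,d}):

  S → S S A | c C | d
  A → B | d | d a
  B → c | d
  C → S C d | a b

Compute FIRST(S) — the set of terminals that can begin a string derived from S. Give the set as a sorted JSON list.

FIRST iteration:
[1]
  A via A→d: +{d}
  B via B→c: +{c}
  B via B→d: +{d}
  C via C→a b: +{a}
  S via S→c C: +{c}
  S via S→d: +{d}
  S: {c,d}  A: {d}  B: {c,d}  C: {a}
[2]
  A via A→B: +{c}
  C via C→S C d: +{c,d}
  S: {c,d}  A: {c,d}  B: {c,d}  C: {a,c,d}
[3] done
  S: {c,d}  A: {c,d}  B: {c,d}  C: {a,c,d}

FIRST(S) = ["c", "d"]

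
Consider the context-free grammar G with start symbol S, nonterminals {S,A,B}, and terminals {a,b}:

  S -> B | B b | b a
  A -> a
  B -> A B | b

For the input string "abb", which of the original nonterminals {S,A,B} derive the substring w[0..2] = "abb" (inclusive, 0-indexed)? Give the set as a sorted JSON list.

Convert to CNF:
  S -> A B | B T0 | T0 T1 | b
  A -> a
  B -> A B | b
  T0 -> b
  T1 -> a

CYK fill (cells [i..j] with 0 ≤ i ≤ j ≤ 2 only):
  T[0,0] 'a' = {A,T1}  orig:{A}
  T[1,1] 'b' = {B,S,T0}  orig:{B,S}
  T[2,2] 'b' = {B,S,T0}  orig:{B,S}
  T[0,1] 'ab' = {B,S}
  T[1,2] 'bb' = {S}
  T[0,2] 'abb' = {S}

Original NTs in T[0,2] deriving "abb": ["S"]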